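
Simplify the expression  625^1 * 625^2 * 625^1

625^1 = 5^4; 625^2 = 5^8; 625^1 = 5^4
Combine exponents: 5^16

5^16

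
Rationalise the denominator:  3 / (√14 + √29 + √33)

Group as (√29 + √33) + √14; multiply by (√29 + √33) - √14, then rationalise the remaining surd.

(-√13398 + 5*√33 + 9*√29 + 24*√14)/254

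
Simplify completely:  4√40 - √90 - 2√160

-3*√10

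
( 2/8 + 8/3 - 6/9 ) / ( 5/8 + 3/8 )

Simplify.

9/4

Numerator: 2/8 + 8/3 - 6/9 = 9/4
Denominator: 5/8 + 3/8 = 1
Divide: (9/4) · (1) = 9/4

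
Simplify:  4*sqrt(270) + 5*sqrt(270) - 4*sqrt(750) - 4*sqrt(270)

-5*sqrt(30)

4*sqrt(270) = 12*sqrt(30); 5*sqrt(270) = 15*sqrt(30); 4*sqrt(750) = 20*sqrt(30); 4*sqrt(270) = 12*sqrt(30)
Combine: (12 + 15 - 20 - 12)·sqrt(30) = -5*sqrt(30)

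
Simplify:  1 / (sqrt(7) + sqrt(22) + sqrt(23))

Group as (sqrt(7) + sqrt(22)) + sqrt(23); multiply by (sqrt(7) + sqrt(22)) - sqrt(23), then rationalise the remaining surd.

(-sqrt(3542) + 3*sqrt(23) + 4*sqrt(22) + 19*sqrt(7))/290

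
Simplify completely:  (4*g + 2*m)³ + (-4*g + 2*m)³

Only the even-power cross terms survive.

16*m*(12*g² + m²)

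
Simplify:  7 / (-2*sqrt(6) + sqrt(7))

Multiply numerator and denominator by sqrt(7) + 2*sqrt(6).
Denominator becomes -17; numerator becomes 7*sqrt(7) + 14*sqrt(6).

(-14*sqrt(6) - 7*sqrt(7))/17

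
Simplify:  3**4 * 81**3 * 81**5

3**4 = 3**4; 81**3 = 3**12; 81**5 = 3**20
Combine exponents: 3**36

3**36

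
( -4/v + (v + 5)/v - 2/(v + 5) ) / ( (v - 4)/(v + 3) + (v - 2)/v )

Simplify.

(v^3 + 7*v^2 + 17*v + 15)/(2*v^3 + 7*v^2 - 21*v - 30)

Numerator: -4/v + (v + 5)/v - 2/(v + 5) = (v^2 + 4*v + 5)/(v^2 + 5*v)
Denominator: (v - 4)/(v + 3) + (v - 2)/v = (2*v^2 - 3*v - 6)/(v^2 + 3*v)
Divide: ((v^2 + 4*v + 5)/(v^2 + 5*v)) · ((v^2 + 3*v)/(2*v^2 - 3*v - 6)) = (v^3 + 7*v^2 + 17*v + 15)/(2*v^3 + 7*v^2 - 21*v - 30)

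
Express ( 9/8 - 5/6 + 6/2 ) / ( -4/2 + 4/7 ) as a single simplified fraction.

-553/240

Numerator: 9/8 - 5/6 + 6/2 = 79/24
Denominator: -4/2 + 4/7 = -10/7
Divide: (79/24) · (-7/10) = -553/240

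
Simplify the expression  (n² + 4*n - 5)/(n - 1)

n + 5

Factor: n² + 4*n - 5 = (n + 5)·(n - 1)
Cancel the common factor (n - 1).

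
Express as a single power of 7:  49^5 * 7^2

49^5 = 7^10; 7^2 = 7^2
Combine exponents: 7^12

7^12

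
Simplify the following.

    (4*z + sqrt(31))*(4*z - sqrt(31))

16*z**2 - 31

Product of conjugates: (P+Q)(P-Q) = P**2 - Q**2.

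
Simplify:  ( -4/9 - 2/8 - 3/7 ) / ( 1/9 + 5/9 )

Numerator: -4/9 - 2/8 - 3/7 = -283/252
Denominator: 1/9 + 5/9 = 2/3
Divide: (-283/252) · (3/2) = -283/168

-283/168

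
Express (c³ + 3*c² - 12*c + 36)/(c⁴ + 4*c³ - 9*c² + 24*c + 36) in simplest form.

1/(c + 1)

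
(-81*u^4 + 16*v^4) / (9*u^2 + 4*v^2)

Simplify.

Difference of fourth powers: factor out (9*u^2 + 4*v^2).

-9*u^2 + 4*v^2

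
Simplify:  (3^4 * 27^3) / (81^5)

3^4 = 3^4; 27^3 = 3^9; 81^5 = 3^20
Combine exponents: 3^(-7)

3^(-7)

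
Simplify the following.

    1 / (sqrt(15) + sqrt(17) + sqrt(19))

Group as (sqrt(15) + sqrt(19)) + sqrt(17); multiply by (sqrt(15) + sqrt(19)) - sqrt(17), then rationalise the remaining surd.

(-2*sqrt(4845) + 13*sqrt(19) + 17*sqrt(17) + 21*sqrt(15))/851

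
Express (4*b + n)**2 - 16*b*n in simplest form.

After expansion: 16*b**2 - 8*b*n + n**2 — a perfect-square trinomial.

(4*b - n)**2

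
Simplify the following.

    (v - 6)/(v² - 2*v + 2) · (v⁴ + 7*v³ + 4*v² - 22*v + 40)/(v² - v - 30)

v + 4

Factor: v⁴ + 7*v³ + 4*v² - 22*v + 40 = (v + 5)·(v + 4)·(v² - 2*v + 2);  v² - v - 30 = (v - 6)·(v + 5)
Cancel the common factors (v² - 2*v + 2), (v - 6), (v + 5).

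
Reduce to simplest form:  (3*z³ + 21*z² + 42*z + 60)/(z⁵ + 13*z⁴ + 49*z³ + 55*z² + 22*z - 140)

Factor: 3*z³ + 21*z² + 42*z + 60 = 3·(z² + 2*z + 4)·(z + 5);  z⁵ + 13*z⁴ + 49*z³ + 55*z² + 22*z - 140 = (z + 5)·(z² + 2*z + 4)·(z - 1)·(z + 7)
Cancel the common factors (z² + 2*z + 4), (z + 5).

3/(z² + 6*z - 7)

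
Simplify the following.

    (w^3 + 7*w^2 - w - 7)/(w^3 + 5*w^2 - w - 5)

Factor: w^3 + 7*w^2 - w - 7 = (w - 1)*(w + 1)*(w + 7);  w^3 + 5*w^2 - w - 5 = (w + 1)*(w + 5)*(w - 1)
Cancel the common factors (w + 1), (w - 1).

(w + 7)/(w + 5)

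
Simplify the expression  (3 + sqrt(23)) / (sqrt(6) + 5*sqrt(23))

(-sqrt(138) - 3*sqrt(6) + 15*sqrt(23) + 115)/569

Multiply numerator and denominator by -sqrt(6) + 5*sqrt(23).
Denominator becomes 569; numerator becomes -sqrt(138) - 3*sqrt(6) + 15*sqrt(23) + 115.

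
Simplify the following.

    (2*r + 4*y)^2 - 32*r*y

4*(r - 2*y)^2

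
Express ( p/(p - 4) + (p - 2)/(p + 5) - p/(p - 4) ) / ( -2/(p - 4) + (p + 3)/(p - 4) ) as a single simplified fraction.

Numerator: p/(p - 4) + (p - 2)/(p + 5) - p/(p - 4) = (p - 2)/(p + 5)
Denominator: -2/(p - 4) + (p + 3)/(p - 4) = (p + 1)/(p - 4)
Divide: ((p - 2)/(p + 5)) · ((p - 4)/(p + 1)) = (p^2 - 6*p + 8)/(p^2 + 6*p + 5)

(p^2 - 6*p + 8)/(p^2 + 6*p + 5)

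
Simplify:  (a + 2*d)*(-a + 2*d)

-a**2 + 4*d**2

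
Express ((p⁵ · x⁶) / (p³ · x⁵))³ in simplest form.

p⁶*x³

Inside the bracket: p² · x¹
Raise to the power 3: p⁶ · x³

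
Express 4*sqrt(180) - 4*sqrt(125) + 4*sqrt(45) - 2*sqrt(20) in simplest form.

4*sqrt(180) = 24*sqrt(5); 4*sqrt(125) = 20*sqrt(5); 4*sqrt(45) = 12*sqrt(5); 2*sqrt(20) = 4*sqrt(5)
Combine: (24 - 20 + 12 - 4)·sqrt(5) = 12*sqrt(5)

12*sqrt(5)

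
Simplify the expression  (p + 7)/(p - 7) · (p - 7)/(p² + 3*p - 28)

1/(p - 4)

Factor: p² + 3*p - 28 = (p - 4)·(p + 7)
Cancel the common factors (p - 7), (p + 7).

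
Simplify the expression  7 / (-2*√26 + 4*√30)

Multiply numerator and denominator by 2*√26 + 4*√30.
Denominator becomes 376; numerator becomes 14*√26 + 28*√30.

(7*√26 + 14*√30)/188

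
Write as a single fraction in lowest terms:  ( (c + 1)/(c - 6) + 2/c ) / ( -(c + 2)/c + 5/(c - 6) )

(-c² - 3*c + 12)/(c² - 9*c - 12)

Numerator: (c + 1)/(c - 6) + 2/c = (c² + 3*c - 12)/(c² - 6*c)
Denominator: -(c + 2)/c + 5/(c - 6) = (-c² + 9*c + 12)/(c² - 6*c)
Divide: ((c² + 3*c - 12)/(c² - 6*c)) · ((c² - 6*c)/(-c² + 9*c + 12)) = (-c² - 3*c + 12)/(c² - 9*c - 12)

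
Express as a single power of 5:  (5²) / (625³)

5² = 5^2; 625³ = 5^12
Combine exponents: 5^(-10)

5^(-10)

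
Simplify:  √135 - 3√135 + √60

-4*√15

√135 = 3*√15; 3√135 = 9*√15; √60 = 2*√15
Combine: (3 - 9 + 2)·√15 = -4*√15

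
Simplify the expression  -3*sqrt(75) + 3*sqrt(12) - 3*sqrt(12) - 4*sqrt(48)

3*sqrt(75) = 15*sqrt(3); 3*sqrt(12) = 6*sqrt(3); 3*sqrt(12) = 6*sqrt(3); 4*sqrt(48) = 16*sqrt(3)
Combine: (-15 + 6 - 6 - 16)·sqrt(3) = -31*sqrt(3)

-31*sqrt(3)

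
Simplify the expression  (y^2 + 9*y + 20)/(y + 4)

Factor: y^2 + 9*y + 20 = (y + 4)*(y + 5)
Cancel the common factor (y + 4).

y + 5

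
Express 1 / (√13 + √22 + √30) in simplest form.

Group as (√22 + √30) + √13; multiply by (√22 + √30) - √13, then rationalise the remaining surd.

(-4*√2145 + 5*√30 + 21*√22 + 39*√13)/1119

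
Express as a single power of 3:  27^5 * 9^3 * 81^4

27^5 = 3^15; 9^3 = 3^6; 81^4 = 3^16
Combine exponents: 3^37

3^37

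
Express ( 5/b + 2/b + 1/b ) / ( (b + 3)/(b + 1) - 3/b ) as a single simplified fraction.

Numerator: 5/b + 2/b + 1/b = 8/b
Denominator: (b + 3)/(b + 1) - 3/b = (b² - 3)/(b² + b)
Divide: (8/b) · ((b² + b)/(b² - 3)) = (8*b + 8)/(b² - 3)

(8*b + 8)/(b² - 3)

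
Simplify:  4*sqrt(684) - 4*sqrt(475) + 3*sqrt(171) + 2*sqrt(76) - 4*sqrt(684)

4*sqrt(684) = 24*sqrt(19); 4*sqrt(475) = 20*sqrt(19); 3*sqrt(171) = 9*sqrt(19); 2*sqrt(76) = 4*sqrt(19); 4*sqrt(684) = 24*sqrt(19)

-7*sqrt(19)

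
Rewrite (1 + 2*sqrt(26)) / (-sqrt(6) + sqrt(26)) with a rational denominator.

Multiply numerator and denominator by sqrt(6) + sqrt(26).
Denominator becomes 20; numerator becomes sqrt(6) + sqrt(26) + 4*sqrt(39) + 52.

(sqrt(6) + sqrt(26) + 4*sqrt(39) + 52)/20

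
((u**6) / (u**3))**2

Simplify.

u**6

Inside the bracket: u**3
Raise to the power 2: u**6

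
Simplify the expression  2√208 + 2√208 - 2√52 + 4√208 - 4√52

2√208 = 8*√13; 2√208 = 8*√13; 2√52 = 4*√13; 4√208 = 16*√13; 4√52 = 8*√13
Combine: (8 + 8 - 4 + 16 - 8)·√13 = 20*√13

20*√13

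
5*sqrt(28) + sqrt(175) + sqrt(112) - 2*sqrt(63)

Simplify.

13*sqrt(7)

5*sqrt(28) = 10*sqrt(7); sqrt(175) = 5*sqrt(7); sqrt(112) = 4*sqrt(7); 2*sqrt(63) = 6*sqrt(7)
Combine: (10 + 5 + 4 - 6)·sqrt(7) = 13*sqrt(7)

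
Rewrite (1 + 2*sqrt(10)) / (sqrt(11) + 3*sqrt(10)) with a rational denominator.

(-2*sqrt(110) - sqrt(11) + 3*sqrt(10) + 60)/79

Multiply numerator and denominator by -sqrt(11) + 3*sqrt(10).
Denominator becomes 79; numerator becomes -2*sqrt(110) - sqrt(11) + 3*sqrt(10) + 60.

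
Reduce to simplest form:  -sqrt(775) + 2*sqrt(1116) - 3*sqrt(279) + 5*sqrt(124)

8*sqrt(31)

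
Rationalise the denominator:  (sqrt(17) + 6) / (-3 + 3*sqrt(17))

Multiply numerator and denominator by -3*sqrt(17) - 3.
Denominator becomes -144; numerator becomes -21*sqrt(17) - 69.

(23 + 7*sqrt(17))/48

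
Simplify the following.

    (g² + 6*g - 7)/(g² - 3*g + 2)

(g + 7)/(g - 2)

Factor: g² + 6*g - 7 = (g - 1)·(g + 7);  g² - 3*g + 2 = (g - 2)·(g - 1)
Cancel the common factor (g - 1).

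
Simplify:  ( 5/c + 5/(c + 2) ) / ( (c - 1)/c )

Numerator: 5/c + 5/(c + 2) = (10*c + 10)/(c^2 + 2*c)
Denominator: (c - 1)/c = (c - 1)/c
Divide: ((10*c + 10)/(c^2 + 2*c)) · (c/(c - 1)) = (10*c + 10)/(c^2 + c - 2)

(10*c + 10)/(c^2 + c - 2)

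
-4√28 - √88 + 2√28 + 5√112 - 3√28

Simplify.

-2*√22 + 10*√7

4√28 = 8*√7; √88 = 2*√22; 2√28 = 4*√7; 5√112 = 20*√7; 3√28 = 6*√7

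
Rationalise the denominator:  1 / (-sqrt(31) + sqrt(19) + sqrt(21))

(-9*sqrt(31) + 29*sqrt(21) + 33*sqrt(19) + 2*sqrt(12369))/1515

Group as (sqrt(19) + sqrt(21)) - sqrt(31); multiply by (sqrt(19) + sqrt(21)) + sqrt(31), then rationalise the remaining surd.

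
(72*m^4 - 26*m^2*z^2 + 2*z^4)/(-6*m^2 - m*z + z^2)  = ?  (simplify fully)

-12*m^2 + 2*m*z + 2*z^2

Factor: 72*m^4 - 26*m^2*z^2 + 2*z^4 = 2*(2*m + z)*(3*m + z)*(-3*m + z)*(-2*m + z);  -6*m^2 - m*z + z^2 = (-3*m + z)*(2*m + z)
Cancel the common factors (-3*m + z), (2*m + z).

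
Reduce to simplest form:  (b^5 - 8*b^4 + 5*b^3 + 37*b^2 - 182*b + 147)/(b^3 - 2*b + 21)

b^2 - 8*b + 7

Factor: b^5 - 8*b^4 + 5*b^3 + 37*b^2 - 182*b + 147 = (b + 3)*(b^2 - 3*b + 7)*(b - 1)*(b - 7);  b^3 - 2*b + 21 = (b^2 - 3*b + 7)*(b + 3)
Cancel the common factors (b^2 - 3*b + 7), (b + 3).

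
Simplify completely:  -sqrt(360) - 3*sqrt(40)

sqrt(360) = 6*sqrt(10); 3*sqrt(40) = 6*sqrt(10)
Combine: (-6 - 6)·sqrt(10) = -12*sqrt(10)

-12*sqrt(10)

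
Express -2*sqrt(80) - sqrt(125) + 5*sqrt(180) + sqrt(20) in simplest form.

2*sqrt(80) = 8*sqrt(5); sqrt(125) = 5*sqrt(5); 5*sqrt(180) = 30*sqrt(5); sqrt(20) = 2*sqrt(5)
Combine: (-8 - 5 + 30 + 2)·sqrt(5) = 19*sqrt(5)

19*sqrt(5)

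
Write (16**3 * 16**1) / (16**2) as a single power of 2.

2**8

16**3 = 2**12; 16**1 = 2**4; 16**2 = 2**8
Combine exponents: 2**8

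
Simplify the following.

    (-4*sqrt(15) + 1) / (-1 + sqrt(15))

Multiply numerator and denominator by -sqrt(15) - 1.
Denominator becomes -14; numerator becomes 3*sqrt(15) + 59.

(-59 - 3*sqrt(15))/14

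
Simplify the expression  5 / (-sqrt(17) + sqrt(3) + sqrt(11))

(15*sqrt(17) + 45*sqrt(11) + 125*sqrt(3) + 10*sqrt(561))/123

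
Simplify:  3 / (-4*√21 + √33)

(-4*√21 - √33)/101

Multiply numerator and denominator by √33 + 4*√21.
Denominator becomes -303; numerator becomes 3*√33 + 12*√21.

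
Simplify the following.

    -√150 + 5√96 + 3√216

√150 = 5*√6; 5√96 = 20*√6; 3√216 = 18*√6
Combine: (-5 + 20 + 18)·√6 = 33*√6

33*√6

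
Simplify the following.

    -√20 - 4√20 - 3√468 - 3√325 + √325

√20 = 2*√5; 4√20 = 8*√5; 3√468 = 18*√13; 3√325 = 15*√13; √325 = 5*√13

-28*√13 - 10*√5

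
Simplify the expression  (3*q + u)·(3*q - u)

9*q² - u²

Product of conjugates: (P+Q)(P-Q) = P^2 - Q^2.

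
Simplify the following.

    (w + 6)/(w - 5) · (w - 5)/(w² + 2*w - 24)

1/(w - 4)

Factor: w² + 2*w - 24 = (w - 4)·(w + 6)
Cancel the common factors (w + 6), (w - 5).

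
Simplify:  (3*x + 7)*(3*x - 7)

9*x**2 - 49

Product of conjugates: (P+Q)(P-Q) = P**2 - Q**2.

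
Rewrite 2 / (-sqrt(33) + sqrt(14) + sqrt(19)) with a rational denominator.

(14*sqrt(19) + 19*sqrt(14) + sqrt(8778))/266

Group as (sqrt(14) + sqrt(19)) - sqrt(33); multiply by (sqrt(14) + sqrt(19)) + sqrt(33), then rationalise the remaining surd.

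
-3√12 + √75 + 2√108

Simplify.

3√12 = 6*√3; √75 = 5*√3; 2√108 = 12*√3
Combine: (-6 + 5 + 12)·√3 = 11*√3

11*√3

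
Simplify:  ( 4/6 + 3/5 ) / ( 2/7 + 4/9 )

Numerator: 4/6 + 3/5 = 19/15
Denominator: 2/7 + 4/9 = 46/63
Divide: (19/15) · (63/46) = 399/230

399/230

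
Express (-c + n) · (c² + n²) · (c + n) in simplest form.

-c⁴ + n⁴

Telescope via difference of squares: (n+c)(n-c) = -c² + n², then repeat with the next factor.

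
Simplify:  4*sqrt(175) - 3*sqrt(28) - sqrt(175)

4*sqrt(175) = 20*sqrt(7); 3*sqrt(28) = 6*sqrt(7); sqrt(175) = 5*sqrt(7)
Combine: (20 - 6 - 5)·sqrt(7) = 9*sqrt(7)

9*sqrt(7)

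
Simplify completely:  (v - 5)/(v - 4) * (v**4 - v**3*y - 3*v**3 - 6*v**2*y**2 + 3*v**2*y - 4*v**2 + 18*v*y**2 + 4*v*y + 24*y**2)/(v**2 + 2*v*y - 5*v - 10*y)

Factor: v**4 - v**3*y - 3*v**3 - 6*v**2*y**2 + 3*v**2*y - 4*v**2 + 18*v*y**2 + 4*v*y + 24*y**2 = (v + 1)*(v - 3*y)*(v + 2*y)*(v - 4);  v**2 + 2*v*y - 5*v - 10*y = (v + 2*y)*(v - 5)
Cancel the common factors (v - 5), (v + 2*y), (v - 4).

v**2 - 3*v*y + v - 3*y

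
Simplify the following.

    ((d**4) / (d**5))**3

d**(-3)

Inside the bracket: (d**-1)
Raise to the power 3: (d**-3)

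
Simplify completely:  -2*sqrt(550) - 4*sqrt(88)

2*sqrt(550) = 10*sqrt(22); 4*sqrt(88) = 8*sqrt(22)
Combine: (-10 - 8)·sqrt(22) = -18*sqrt(22)

-18*sqrt(22)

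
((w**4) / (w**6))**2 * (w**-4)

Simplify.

Inside the bracket: (w**-2)
Raise to the power 2: (w**-4)
Multiply by (w**-4): add exponents.

w**(-8)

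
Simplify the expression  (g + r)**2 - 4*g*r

(g - r)**2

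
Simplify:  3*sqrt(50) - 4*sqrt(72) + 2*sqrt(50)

sqrt(2)

3*sqrt(50) = 15*sqrt(2); 4*sqrt(72) = 24*sqrt(2); 2*sqrt(50) = 10*sqrt(2)
Combine: (15 - 24 + 10)·sqrt(2) = sqrt(2)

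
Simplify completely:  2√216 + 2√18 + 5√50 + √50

2√216 = 12*√6; 2√18 = 6*√2; 5√50 = 25*√2; √50 = 5*√2

12*√6 + 36*√2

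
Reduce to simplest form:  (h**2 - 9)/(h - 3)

Factor: h**2 - 9 = (h - 3)*(h + 3)
Cancel the common factor (h - 3).

h + 3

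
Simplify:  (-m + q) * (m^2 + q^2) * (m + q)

-m^4 + q^4

Pair the conjugate factors: (q+m)(q-m) = -m^2 + q^2, then repeat with the next factor.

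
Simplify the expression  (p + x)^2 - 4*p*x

(p - x)^2

Expand the square and combine the 4*p*x term.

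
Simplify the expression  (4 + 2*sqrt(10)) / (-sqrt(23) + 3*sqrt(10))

Multiply numerator and denominator by sqrt(23) + 3*sqrt(10).
Denominator becomes 67; numerator becomes 4*sqrt(23) + 2*sqrt(230) + 12*sqrt(10) + 60.

(4*sqrt(23) + 2*sqrt(230) + 12*sqrt(10) + 60)/67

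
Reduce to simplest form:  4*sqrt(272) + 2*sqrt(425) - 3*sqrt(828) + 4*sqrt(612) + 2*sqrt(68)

-18*sqrt(23) + 54*sqrt(17)

4*sqrt(272) = 16*sqrt(17); 2*sqrt(425) = 10*sqrt(17); 3*sqrt(828) = 18*sqrt(23); 4*sqrt(612) = 24*sqrt(17); 2*sqrt(68) = 4*sqrt(17)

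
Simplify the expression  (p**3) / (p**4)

1/p

Quotient: (p**-1)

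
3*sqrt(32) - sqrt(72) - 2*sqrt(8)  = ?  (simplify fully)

2*sqrt(2)

3*sqrt(32) = 12*sqrt(2); sqrt(72) = 6*sqrt(2); 2*sqrt(8) = 4*sqrt(2)
Combine: (12 - 6 - 4)·sqrt(2) = 2*sqrt(2)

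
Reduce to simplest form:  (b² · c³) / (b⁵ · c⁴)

1/(b³*c)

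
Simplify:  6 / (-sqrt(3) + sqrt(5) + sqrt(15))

(-102*sqrt(3) - 42*sqrt(15) + 78*sqrt(5) + 180)/11

Group as (sqrt(5) + sqrt(15)) - sqrt(3); multiply by (sqrt(5) + sqrt(15)) + sqrt(3), then rationalise the remaining surd.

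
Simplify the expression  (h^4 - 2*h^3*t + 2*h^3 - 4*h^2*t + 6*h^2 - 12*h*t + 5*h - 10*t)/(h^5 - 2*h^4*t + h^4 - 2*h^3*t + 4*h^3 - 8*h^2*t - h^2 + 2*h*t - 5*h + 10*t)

1/(h - 1)

Factor: h^4 - 2*h^3*t + 2*h^3 - 4*h^2*t + 6*h^2 - 12*h*t + 5*h - 10*t = (h^2 + h + 5)*(h - 2*t)*(h + 1);  h^5 - 2*h^4*t + h^4 - 2*h^3*t + 4*h^3 - 8*h^2*t - h^2 + 2*h*t - 5*h + 10*t = (h + 1)*(h^2 + h + 5)*(h - 1)*(h - 2*t)
Cancel the common factors (h^2 + h + 5), (h + 1), (h - 2*t).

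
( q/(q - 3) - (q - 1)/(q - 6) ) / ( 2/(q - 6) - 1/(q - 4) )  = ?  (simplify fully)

Numerator: q/(q - 3) - (q - 1)/(q - 6) = (-2*q - 3)/(q² - 9*q + 18)
Denominator: 2/(q - 6) - 1/(q - 4) = (q - 2)/(q² - 10*q + 24)
Divide: ((-2*q - 3)/(q² - 9*q + 18)) · ((q² - 10*q + 24)/(q - 2)) = (-2*q² + 5*q + 12)/(q² - 5*q + 6)

(-2*q² + 5*q + 12)/(q² - 5*q + 6)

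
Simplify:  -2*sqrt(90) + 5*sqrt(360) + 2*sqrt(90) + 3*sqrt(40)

36*sqrt(10)

2*sqrt(90) = 6*sqrt(10); 5*sqrt(360) = 30*sqrt(10); 2*sqrt(90) = 6*sqrt(10); 3*sqrt(40) = 6*sqrt(10)
Combine: (-6 + 30 + 6 + 6)·sqrt(10) = 36*sqrt(10)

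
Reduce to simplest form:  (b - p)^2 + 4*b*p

(b + p)^2

Expanding gives b^2 + 2*b*p + p^2, a perfect square.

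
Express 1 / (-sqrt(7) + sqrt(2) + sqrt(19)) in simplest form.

Group as (sqrt(2) + sqrt(19)) - sqrt(7); multiply by (sqrt(2) + sqrt(19)) + sqrt(7), then rationalise the remaining surd.

(-12*sqrt(2) - sqrt(266) + 7*sqrt(7) + 5*sqrt(19))/22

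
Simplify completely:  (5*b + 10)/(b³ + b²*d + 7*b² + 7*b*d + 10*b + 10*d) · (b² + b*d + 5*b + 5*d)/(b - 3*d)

5/(b - 3*d)

Factor: 5*b + 10 = 5·(b + 2);  b³ + b²*d + 7*b² + 7*b*d + 10*b + 10*d = (b + 5)·(b + 2)·(b + d);  b² + b*d + 5*b + 5*d = (b + d)·(b + 5)
Cancel the common factors (b + 2), (b + d), (b + 5).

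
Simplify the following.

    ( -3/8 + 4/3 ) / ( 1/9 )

69/8

Numerator: -3/8 + 4/3 = 23/24
Denominator: 1/9 = 1/9
Divide: (23/24) · (9) = 69/8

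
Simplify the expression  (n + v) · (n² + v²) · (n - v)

n⁴ - v⁴

Telescope via difference of squares: (n+v)(n-v) = n² - v², then repeat with the next factor.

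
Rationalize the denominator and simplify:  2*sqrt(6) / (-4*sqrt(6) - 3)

Multiply numerator and denominator by -3 + 4*sqrt(6).
Denominator becomes -87; numerator becomes -6*sqrt(6) + 48.

(-16 + 2*sqrt(6))/29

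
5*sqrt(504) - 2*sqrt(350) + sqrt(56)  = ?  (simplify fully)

5*sqrt(504) = 30*sqrt(14); 2*sqrt(350) = 10*sqrt(14); sqrt(56) = 2*sqrt(14)
Combine: (30 - 10 + 2)·sqrt(14) = 22*sqrt(14)

22*sqrt(14)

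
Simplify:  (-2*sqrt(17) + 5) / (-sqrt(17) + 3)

(sqrt(17) + 19)/8

Multiply numerator and denominator by 3 + sqrt(17).
Denominator becomes -8; numerator becomes -19 - sqrt(17).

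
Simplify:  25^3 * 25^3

5^12

25^3 = 5^6; 25^3 = 5^6
Combine exponents: 5^12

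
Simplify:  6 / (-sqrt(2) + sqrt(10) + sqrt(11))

(-114*sqrt(2) + 6*sqrt(11) + 18*sqrt(10) + 24*sqrt(55))/79

Group as (sqrt(10) + sqrt(11)) - sqrt(2); multiply by (sqrt(10) + sqrt(11)) + sqrt(2), then rationalise the remaining surd.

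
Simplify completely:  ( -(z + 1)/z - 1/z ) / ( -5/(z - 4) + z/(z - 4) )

Numerator: -(z + 1)/z - 1/z = (-z - 2)/z
Denominator: -5/(z - 4) + z/(z - 4) = (z - 5)/(z - 4)
Divide: ((-z - 2)/z) · ((z - 4)/(z - 5)) = (-z^2 + 2*z + 8)/(z^2 - 5*z)

(-z^2 + 2*z + 8)/(z^2 - 5*z)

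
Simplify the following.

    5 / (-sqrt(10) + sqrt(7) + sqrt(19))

(-40*sqrt(10) - 5*sqrt(19) + 55*sqrt(7) + 5*sqrt(1330))/138

Group as (sqrt(7) + sqrt(19)) - sqrt(10); multiply by (sqrt(7) + sqrt(19)) + sqrt(10), then rationalise the remaining surd.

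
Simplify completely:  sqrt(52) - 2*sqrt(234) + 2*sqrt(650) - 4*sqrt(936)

-20*sqrt(26) + 2*sqrt(13)

sqrt(52) = 2*sqrt(13); 2*sqrt(234) = 6*sqrt(26); 2*sqrt(650) = 10*sqrt(26); 4*sqrt(936) = 24*sqrt(26)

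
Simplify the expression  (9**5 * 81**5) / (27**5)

3**15

9**5 = 3**10; 81**5 = 3**20; 27**5 = 3**15
Combine exponents: 3**15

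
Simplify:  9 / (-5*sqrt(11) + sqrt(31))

(-45*sqrt(11) - 9*sqrt(31))/244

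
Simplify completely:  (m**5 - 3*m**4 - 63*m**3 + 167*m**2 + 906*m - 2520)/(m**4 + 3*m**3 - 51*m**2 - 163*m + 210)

(m**2 - 7*m + 12)/(m - 1)

Factor: m**5 - 3*m**4 - 63*m**3 + 167*m**2 + 906*m - 2520 = (m - 3)*(m + 6)*(m - 4)*(m + 5)*(m - 7);  m**4 + 3*m**3 - 51*m**2 - 163*m + 210 = (m - 1)*(m + 6)*(m + 5)*(m - 7)
Cancel the common factors (m + 5), (m + 6), (m - 7).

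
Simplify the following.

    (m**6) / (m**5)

Quotient: m**1

m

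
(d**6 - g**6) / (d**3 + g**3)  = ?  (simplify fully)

d**3 - g**3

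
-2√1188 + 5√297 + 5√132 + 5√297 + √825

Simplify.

33*√33

2√1188 = 12*√33; 5√297 = 15*√33; 5√132 = 10*√33; 5√297 = 15*√33; √825 = 5*√33
Combine: (-12 + 15 + 10 + 15 + 5)·√33 = 33*√33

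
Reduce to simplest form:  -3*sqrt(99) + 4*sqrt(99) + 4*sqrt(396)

3*sqrt(99) = 9*sqrt(11); 4*sqrt(99) = 12*sqrt(11); 4*sqrt(396) = 24*sqrt(11)
Combine: (-9 + 12 + 24)·sqrt(11) = 27*sqrt(11)

27*sqrt(11)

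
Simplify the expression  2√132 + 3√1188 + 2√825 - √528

2√132 = 4*√33; 3√1188 = 18*√33; 2√825 = 10*√33; √528 = 4*√33
Combine: (4 + 18 + 10 - 4)·√33 = 28*√33

28*√33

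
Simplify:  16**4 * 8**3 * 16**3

16**4 = 2**16; 8**3 = 2**9; 16**3 = 2**12
Combine exponents: 2**37

2**37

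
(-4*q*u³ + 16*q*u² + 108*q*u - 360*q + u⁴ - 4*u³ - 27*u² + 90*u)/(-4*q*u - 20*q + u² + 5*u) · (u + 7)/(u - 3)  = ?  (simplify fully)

u² + u - 42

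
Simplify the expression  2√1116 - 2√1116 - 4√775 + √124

-18*√31

2√1116 = 12*√31; 2√1116 = 12*√31; 4√775 = 20*√31; √124 = 2*√31
Combine: (12 - 12 - 20 + 2)·√31 = -18*√31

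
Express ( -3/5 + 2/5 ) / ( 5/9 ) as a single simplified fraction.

Numerator: -3/5 + 2/5 = -1/5
Denominator: 5/9 = 5/9
Divide: (-1/5) · (9/5) = -9/25

-9/25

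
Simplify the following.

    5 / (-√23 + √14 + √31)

(-55*√23 + 15*√31 + 100*√14 + 5*√9982)/626

Group as (√14 + √31) - √23; multiply by (√14 + √31) + √23, then rationalise the remaining surd.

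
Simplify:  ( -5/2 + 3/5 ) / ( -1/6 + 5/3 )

Numerator: -5/2 + 3/5 = -19/10
Denominator: -1/6 + 5/3 = 3/2
Divide: (-19/10) · (2/3) = -19/15

-19/15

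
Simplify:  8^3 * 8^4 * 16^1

8^3 = 2^9; 8^4 = 2^12; 16^1 = 2^4
Combine exponents: 2^25

2^25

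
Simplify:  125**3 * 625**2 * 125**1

5**20

125**3 = 5**9; 625**2 = 5**8; 125**1 = 5**3
Combine exponents: 5**20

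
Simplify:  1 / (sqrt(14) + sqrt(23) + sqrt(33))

Group as (sqrt(14) + sqrt(33)) + sqrt(23); multiply by (sqrt(14) + sqrt(33)) - sqrt(23), then rationalise the remaining surd.

(-sqrt(10626) + 2*sqrt(33) + 12*sqrt(23) + 21*sqrt(14))/636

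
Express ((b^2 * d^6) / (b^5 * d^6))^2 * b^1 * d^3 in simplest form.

d^3/b^5

Inside the bracket: (b^-3)
Raise to the power 2: (b^-6)
Multiply by b^1 * d^3: add exponents.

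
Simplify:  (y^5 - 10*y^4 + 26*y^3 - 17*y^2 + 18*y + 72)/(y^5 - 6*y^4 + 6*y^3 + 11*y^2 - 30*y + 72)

(y^2 - 5*y - 6)/(y^2 - y - 6)

Factor: y^5 - 10*y^4 + 26*y^3 - 17*y^2 + 18*y + 72 = (y + 1)*(y^2 - y + 3)*(y - 4)*(y - 6);  y^5 - 6*y^4 + 6*y^3 + 11*y^2 - 30*y + 72 = (y - 4)*(y + 2)*(y^2 - y + 3)*(y - 3)
Cancel the common factors (y^2 - y + 3), (y - 4).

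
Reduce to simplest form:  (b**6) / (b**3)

b**3

Quotient: b**3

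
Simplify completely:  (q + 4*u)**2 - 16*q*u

(q - 4*u)**2

After expansion: q**2 - 8*q*u + 16*u**2 — a perfect-square trinomial.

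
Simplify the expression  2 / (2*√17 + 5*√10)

(-2*√17 + 5*√10)/91

Multiply numerator and denominator by -2*√17 + 5*√10.
Denominator becomes 182; numerator becomes -4*√17 + 10*√10.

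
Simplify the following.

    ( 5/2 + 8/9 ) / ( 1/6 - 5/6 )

Numerator: 5/2 + 8/9 = 61/18
Denominator: 1/6 - 5/6 = -2/3
Divide: (61/18) · (-3/2) = -61/12

-61/12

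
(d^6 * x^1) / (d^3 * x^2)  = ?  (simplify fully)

Quotient: d^3 * (x^-1)

d^3/x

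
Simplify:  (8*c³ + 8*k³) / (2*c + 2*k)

(2*c)^3 + (2*k)^3 = (2*c + 2*k)(4*c² - 4*c*k + 4*k²).

4*c² - 4*c*k + 4*k²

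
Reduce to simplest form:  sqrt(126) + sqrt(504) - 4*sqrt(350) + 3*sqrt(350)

4*sqrt(14)

sqrt(126) = 3*sqrt(14); sqrt(504) = 6*sqrt(14); 4*sqrt(350) = 20*sqrt(14); 3*sqrt(350) = 15*sqrt(14)
Combine: (3 + 6 - 20 + 15)·sqrt(14) = 4*sqrt(14)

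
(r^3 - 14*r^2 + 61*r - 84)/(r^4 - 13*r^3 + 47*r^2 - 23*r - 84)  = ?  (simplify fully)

1/(r + 1)

Factor: r^3 - 14*r^2 + 61*r - 84 = (r - 3)*(r - 7)*(r - 4);  r^4 - 13*r^3 + 47*r^2 - 23*r - 84 = (r - 3)*(r - 4)*(r - 7)*(r + 1)
Cancel the common factors (r - 7), (r - 3), (r - 4).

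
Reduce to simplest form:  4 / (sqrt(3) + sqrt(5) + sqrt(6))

(-3*sqrt(10) + sqrt(6) + 2*sqrt(5) + 4*sqrt(3))/7

Group as (sqrt(3) + sqrt(5)) + sqrt(6); multiply by (sqrt(3) + sqrt(5)) - sqrt(6), then rationalise the remaining surd.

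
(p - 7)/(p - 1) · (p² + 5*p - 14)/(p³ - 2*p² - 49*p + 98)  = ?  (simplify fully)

Factor: p² + 5*p - 14 = (p + 7)·(p - 2);  p³ - 2*p² - 49*p + 98 = (p - 2)·(p - 7)·(p + 7)
Cancel the common factors (p - 2), (p + 7), (p - 7).

1/(p - 1)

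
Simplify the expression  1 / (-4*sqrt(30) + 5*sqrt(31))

Multiply numerator and denominator by 4*sqrt(30) + 5*sqrt(31).
Denominator becomes 295; numerator becomes 4*sqrt(30) + 5*sqrt(31).

(4*sqrt(30) + 5*sqrt(31))/295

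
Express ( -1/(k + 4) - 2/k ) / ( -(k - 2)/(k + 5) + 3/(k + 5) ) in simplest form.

Numerator: -1/(k + 4) - 2/k = (-3*k - 8)/(k^2 + 4*k)
Denominator: -(k - 2)/(k + 5) + 3/(k + 5) = (-k + 5)/(k + 5)
Divide: ((-3*k - 8)/(k^2 + 4*k)) · ((k + 5)/(-k + 5)) = (3*k^2 + 23*k + 40)/(k^3 - k^2 - 20*k)

(3*k^2 + 23*k + 40)/(k^3 - k^2 - 20*k)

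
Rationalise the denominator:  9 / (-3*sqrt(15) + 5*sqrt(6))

(9*sqrt(15) + 15*sqrt(6))/5

Multiply numerator and denominator by 3*sqrt(15) + 5*sqrt(6).
Denominator becomes 15; numerator becomes 27*sqrt(15) + 45*sqrt(6).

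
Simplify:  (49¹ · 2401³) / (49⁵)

7^4

49¹ = 7^2; 2401³ = 7^12; 49⁵ = 7^10
Combine exponents: 7^4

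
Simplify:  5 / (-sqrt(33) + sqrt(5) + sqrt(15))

Group as (sqrt(5) + sqrt(15)) - sqrt(33); multiply by (sqrt(5) + sqrt(15)) + sqrt(33), then rationalise the remaining surd.

(65*sqrt(33) + 115*sqrt(15) + 215*sqrt(5) + 150*sqrt(11))/131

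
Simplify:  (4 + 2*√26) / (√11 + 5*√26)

(-2*√286 - 4*√11 + 20*√26 + 260)/639

Multiply numerator and denominator by -√11 + 5*√26.
Denominator becomes 639; numerator becomes -2*√286 - 4*√11 + 20*√26 + 260.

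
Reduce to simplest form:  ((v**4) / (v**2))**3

v**6

Inside the bracket: v**2
Raise to the power 3: v**6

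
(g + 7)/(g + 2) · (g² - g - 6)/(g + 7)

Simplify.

g - 3

Factor: g² - g - 6 = (g - 3)·(g + 2)
Cancel the common factors (g + 2), (g + 7).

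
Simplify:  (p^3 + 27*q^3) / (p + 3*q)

p^2 - 3*p*q + 9*q^2

Apply the sum-of-cubes factorisation and cancel (p + 3*q).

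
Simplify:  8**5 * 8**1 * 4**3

2**24

8**5 = 2**15; 8**1 = 2**3; 4**3 = 2**6
Combine exponents: 2**24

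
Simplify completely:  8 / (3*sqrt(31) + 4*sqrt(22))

Multiply numerator and denominator by -3*sqrt(31) + 4*sqrt(22).
Denominator becomes 73; numerator becomes -24*sqrt(31) + 32*sqrt(22).

(-24*sqrt(31) + 32*sqrt(22))/73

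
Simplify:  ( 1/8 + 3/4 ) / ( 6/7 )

Numerator: 1/8 + 3/4 = 7/8
Denominator: 6/7 = 6/7
Divide: (7/8) · (7/6) = 49/48

49/48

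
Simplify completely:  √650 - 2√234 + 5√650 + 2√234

30*√26

√650 = 5*√26; 2√234 = 6*√26; 5√650 = 25*√26; 2√234 = 6*√26
Combine: (5 - 6 + 25 + 6)·√26 = 30*√26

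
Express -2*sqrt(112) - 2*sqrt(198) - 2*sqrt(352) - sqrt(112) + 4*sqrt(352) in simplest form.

-12*sqrt(7) + 2*sqrt(22)

2*sqrt(112) = 8*sqrt(7); 2*sqrt(198) = 6*sqrt(22); 2*sqrt(352) = 8*sqrt(22); sqrt(112) = 4*sqrt(7); 4*sqrt(352) = 16*sqrt(22)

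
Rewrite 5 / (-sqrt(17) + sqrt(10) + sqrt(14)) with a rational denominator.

(-35*sqrt(17) + 65*sqrt(14) + 105*sqrt(10) + 20*sqrt(595))/511

Group as (sqrt(10) + sqrt(14)) - sqrt(17); multiply by (sqrt(10) + sqrt(14)) + sqrt(17), then rationalise the remaining surd.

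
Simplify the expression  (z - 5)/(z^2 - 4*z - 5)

1/(z + 1)

Factor: z^2 - 4*z - 5 = (z + 1)*(z - 5)
Cancel the common factor (z - 5).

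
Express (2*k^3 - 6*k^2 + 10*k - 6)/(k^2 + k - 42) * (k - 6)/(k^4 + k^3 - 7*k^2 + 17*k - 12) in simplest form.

Factor: 2*k^3 - 6*k^2 + 10*k - 6 = 2*(k - 1)*(k^2 - 2*k + 3);  k^2 + k - 42 = (k + 7)*(k - 6);  k^4 + k^3 - 7*k^2 + 17*k - 12 = (k - 1)*(k^2 - 2*k + 3)*(k + 4)
Cancel the common factors (k^2 - 2*k + 3), (k - 6), (k - 1).

2/(k^2 + 11*k + 28)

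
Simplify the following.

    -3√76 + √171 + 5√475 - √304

18*√19

3√76 = 6*√19; √171 = 3*√19; 5√475 = 25*√19; √304 = 4*√19
Combine: (-6 + 3 + 25 - 4)·√19 = 18*√19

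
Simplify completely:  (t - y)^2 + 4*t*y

(t + y)^2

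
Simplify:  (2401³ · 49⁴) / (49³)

2401³ = 7^12; 49⁴ = 7^8; 49³ = 7^6
Combine exponents: 7^14

7^14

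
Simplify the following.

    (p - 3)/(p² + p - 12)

1/(p + 4)

Factor: p² + p - 12 = (p - 3)·(p + 4)
Cancel the common factor (p - 3).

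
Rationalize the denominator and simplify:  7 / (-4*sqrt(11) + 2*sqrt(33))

Multiply numerator and denominator by 2*sqrt(33) + 4*sqrt(11).
Denominator becomes -44; numerator becomes 14*sqrt(33) + 28*sqrt(11).

(-14*sqrt(11) - 7*sqrt(33))/22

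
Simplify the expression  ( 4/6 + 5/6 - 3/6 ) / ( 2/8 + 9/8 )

Numerator: 4/6 + 5/6 - 3/6 = 1
Denominator: 2/8 + 9/8 = 11/8
Divide: (1) · (8/11) = 8/11

8/11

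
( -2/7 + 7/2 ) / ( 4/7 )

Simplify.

Numerator: -2/7 + 7/2 = 45/14
Denominator: 4/7 = 4/7
Divide: (45/14) · (7/4) = 45/8

45/8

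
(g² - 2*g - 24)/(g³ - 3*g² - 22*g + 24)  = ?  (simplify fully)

1/(g - 1)

Factor: g² - 2*g - 24 = (g + 4)·(g - 6);  g³ - 3*g² - 22*g + 24 = (g + 4)·(g - 6)·(g - 1)
Cancel the common factors (g + 4), (g - 6).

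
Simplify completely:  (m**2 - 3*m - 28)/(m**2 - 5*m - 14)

Factor: m**2 - 3*m - 28 = (m - 7)*(m + 4);  m**2 - 5*m - 14 = (m - 7)*(m + 2)
Cancel the common factor (m - 7).

(m + 4)/(m + 2)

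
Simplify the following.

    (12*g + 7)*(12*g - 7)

144*g^2 - 49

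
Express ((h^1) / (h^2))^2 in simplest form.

Inside the bracket: (h^-1)
Raise to the power 2: (h^-2)

h^(-2)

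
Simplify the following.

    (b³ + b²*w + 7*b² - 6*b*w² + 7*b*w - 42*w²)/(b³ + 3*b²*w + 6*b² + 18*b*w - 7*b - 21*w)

(b - 2*w)/(b - 1)

Factor: b³ + b²*w + 7*b² - 6*b*w² + 7*b*w - 42*w² = (b + 3*w)·(b - 2*w)·(b + 7);  b³ + 3*b²*w + 6*b² + 18*b*w - 7*b - 21*w = (b + 3*w)·(b + 7)·(b - 1)
Cancel the common factors (b + 3*w), (b + 7).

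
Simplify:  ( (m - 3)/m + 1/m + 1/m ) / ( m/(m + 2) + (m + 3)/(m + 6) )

(m³ + 7*m² + 4*m - 12)/(2*m³ + 11*m² + 6*m)

Numerator: (m - 3)/m + 1/m + 1/m = (m - 1)/m
Denominator: m/(m + 2) + (m + 3)/(m + 6) = (2*m² + 11*m + 6)/(m² + 8*m + 12)
Divide: ((m - 1)/m) · ((m² + 8*m + 12)/(2*m² + 11*m + 6)) = (m³ + 7*m² + 4*m - 12)/(2*m³ + 11*m² + 6*m)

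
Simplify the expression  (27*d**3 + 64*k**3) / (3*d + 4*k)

(3*d)**3 + (4*k)**3 = (3*d + 4*k)(9*d**2 - 12*d*k + 16*k**2).

9*d**2 - 12*d*k + 16*k**2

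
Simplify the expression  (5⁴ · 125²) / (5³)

5^7

5⁴ = 5^4; 125² = 5^6; 5³ = 5^3
Combine exponents: 5^7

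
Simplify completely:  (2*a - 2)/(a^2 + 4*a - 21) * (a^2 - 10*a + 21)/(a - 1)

Factor: 2*a - 2 = 2*(a - 1);  a^2 + 4*a - 21 = (a + 7)*(a - 3);  a^2 - 10*a + 21 = (a - 7)*(a - 3)
Cancel the common factors (a - 1), (a - 3).

(2*a - 14)/(a + 7)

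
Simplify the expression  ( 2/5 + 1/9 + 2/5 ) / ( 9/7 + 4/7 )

287/585

Numerator: 2/5 + 1/9 + 2/5 = 41/45
Denominator: 9/7 + 4/7 = 13/7
Divide: (41/45) · (7/13) = 287/585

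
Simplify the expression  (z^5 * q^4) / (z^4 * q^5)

z/q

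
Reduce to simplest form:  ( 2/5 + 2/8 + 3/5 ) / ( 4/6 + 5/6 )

Numerator: 2/5 + 2/8 + 3/5 = 5/4
Denominator: 4/6 + 5/6 = 3/2
Divide: (5/4) · (2/3) = 5/6

5/6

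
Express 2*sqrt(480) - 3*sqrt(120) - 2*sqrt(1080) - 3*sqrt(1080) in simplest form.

2*sqrt(480) = 8*sqrt(30); 3*sqrt(120) = 6*sqrt(30); 2*sqrt(1080) = 12*sqrt(30); 3*sqrt(1080) = 18*sqrt(30)
Combine: (8 - 6 - 12 - 18)·sqrt(30) = -28*sqrt(30)

-28*sqrt(30)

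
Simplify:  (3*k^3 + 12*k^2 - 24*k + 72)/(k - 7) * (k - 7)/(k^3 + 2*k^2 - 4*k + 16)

(3*k + 18)/(k + 4)

Factor: 3*k^3 + 12*k^2 - 24*k + 72 = 3*(k + 6)*(k^2 - 2*k + 4);  k^3 + 2*k^2 - 4*k + 16 = (k + 4)*(k^2 - 2*k + 4)
Cancel the common factors (k^2 - 2*k + 4), (k - 7).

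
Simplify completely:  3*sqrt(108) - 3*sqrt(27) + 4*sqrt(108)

33*sqrt(3)

3*sqrt(108) = 18*sqrt(3); 3*sqrt(27) = 9*sqrt(3); 4*sqrt(108) = 24*sqrt(3)
Combine: (18 - 9 + 24)·sqrt(3) = 33*sqrt(3)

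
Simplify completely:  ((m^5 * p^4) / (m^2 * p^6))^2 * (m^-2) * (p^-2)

Inside the bracket: m^3 * (p^-2)
Raise to the power 2: m^6 * (p^-4)
Multiply by (m^-2) * (p^-2): add exponents.

m^4/p^6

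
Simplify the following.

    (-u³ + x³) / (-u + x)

Factor as (a-b)(a^2+ab+b^2) with a=x, b=u.

u² + u*x + x²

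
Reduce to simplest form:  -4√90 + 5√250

13*√10

4√90 = 12*√10; 5√250 = 25*√10
Combine: (-12 + 25)·√10 = 13*√10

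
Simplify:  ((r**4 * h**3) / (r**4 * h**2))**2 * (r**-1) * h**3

Inside the bracket: h**1
Raise to the power 2: h**2
Multiply by (r**-1) * h**3: add exponents.

h**5/r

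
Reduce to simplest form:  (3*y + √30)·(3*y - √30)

9*y² - 30

Product of conjugates: (P+Q)(P-Q) = P^2 - Q^2.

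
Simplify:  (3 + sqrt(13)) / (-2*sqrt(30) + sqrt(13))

(-2*sqrt(390) - 6*sqrt(30) - 13 - 3*sqrt(13))/107

Multiply numerator and denominator by sqrt(13) + 2*sqrt(30).
Denominator becomes -107; numerator becomes 3*sqrt(13) + 13 + 6*sqrt(30) + 2*sqrt(390).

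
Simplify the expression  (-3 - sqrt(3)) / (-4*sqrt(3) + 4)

Multiply numerator and denominator by 4 + 4*sqrt(3).
Denominator becomes -32; numerator becomes -16*sqrt(3) - 24.

(3 + 2*sqrt(3))/4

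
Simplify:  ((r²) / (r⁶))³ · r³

r^(-9)

Inside the bracket: (r^-4)
Raise to the power 3: (r^-12)
Multiply by r³: add exponents.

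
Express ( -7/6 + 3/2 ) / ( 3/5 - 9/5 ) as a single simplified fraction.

Numerator: -7/6 + 3/2 = 1/3
Denominator: 3/5 - 9/5 = -6/5
Divide: (1/3) · (-5/6) = -5/18

-5/18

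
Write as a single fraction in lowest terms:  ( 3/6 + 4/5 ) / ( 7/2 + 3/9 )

Numerator: 3/6 + 4/5 = 13/10
Denominator: 7/2 + 3/9 = 23/6
Divide: (13/10) · (6/23) = 39/115

39/115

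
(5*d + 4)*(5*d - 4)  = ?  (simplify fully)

25*d^2 - 16

(5*d)^2 - (4)^2 = 25*d^2 - 16.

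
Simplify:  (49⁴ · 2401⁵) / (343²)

7^22

49⁴ = 7^8; 2401⁵ = 7^20; 343² = 7^6
Combine exponents: 7^22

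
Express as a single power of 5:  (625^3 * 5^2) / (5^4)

5^10

625^3 = 5^12; 5^2 = 5^2; 5^4 = 5^4
Combine exponents: 5^10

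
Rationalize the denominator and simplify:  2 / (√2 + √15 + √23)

Group as (√15 + √23) + √2; multiply by (√15 + √23) - √2, then rationalise the remaining surd.

(-√690 - 3*√23 + 5*√15 + 18*√2)/21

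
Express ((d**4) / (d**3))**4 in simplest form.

d**4

Inside the bracket: d**1
Raise to the power 4: d**4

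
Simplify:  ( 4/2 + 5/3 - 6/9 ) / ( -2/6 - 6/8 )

Numerator: 4/2 + 5/3 - 6/9 = 3
Denominator: -2/6 - 6/8 = -13/12
Divide: (3) · (-12/13) = -36/13

-36/13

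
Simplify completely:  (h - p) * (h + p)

h^2 - p^2

(h+p)(h-p) = h^2 - p^2.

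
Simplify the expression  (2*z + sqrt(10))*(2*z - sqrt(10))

4*z^2 - 10

Difference of squares with P = 2*z, Q = sqrt(10).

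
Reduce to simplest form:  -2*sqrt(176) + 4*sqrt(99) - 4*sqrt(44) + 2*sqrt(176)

2*sqrt(176) = 8*sqrt(11); 4*sqrt(99) = 12*sqrt(11); 4*sqrt(44) = 8*sqrt(11); 2*sqrt(176) = 8*sqrt(11)
Combine: (-8 + 12 - 8 + 8)·sqrt(11) = 4*sqrt(11)

4*sqrt(11)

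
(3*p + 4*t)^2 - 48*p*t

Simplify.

Expand the square and combine the 48*p*t term.

(3*p - 4*t)^2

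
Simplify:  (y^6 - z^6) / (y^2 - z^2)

y^4 + y^2*z^2 + z^4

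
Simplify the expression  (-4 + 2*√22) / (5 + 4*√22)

(-26*√22 + 196)/327

Multiply numerator and denominator by -4*√22 + 5.
Denominator becomes -327; numerator becomes -196 + 26*√22.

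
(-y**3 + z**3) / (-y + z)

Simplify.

Apply the difference-of-cubes factorisation and cancel (-y + z).

y**2 + y*z + z**2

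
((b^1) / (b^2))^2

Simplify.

b^(-2)

Inside the bracket: (b^-1)
Raise to the power 2: (b^-2)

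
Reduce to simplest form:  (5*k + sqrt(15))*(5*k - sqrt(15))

(5*k)**2 - (sqrt(15))**2 = 25*k**2 - 15.

25*k**2 - 15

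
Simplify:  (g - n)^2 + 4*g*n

(g + n)^2

Expanding gives g^2 + 2*g*n + n^2, a perfect square.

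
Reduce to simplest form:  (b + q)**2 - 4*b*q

(b - q)**2

Expanding gives b**2 - 2*b*q + q**2, a perfect square.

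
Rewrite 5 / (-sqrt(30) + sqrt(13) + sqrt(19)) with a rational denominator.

Group as (sqrt(13) + sqrt(19)) - sqrt(30); multiply by (sqrt(13) + sqrt(19)) + sqrt(30), then rationalise the remaining surd.

(-5*sqrt(30) + 60*sqrt(19) + 90*sqrt(13) + 5*sqrt(7410))/492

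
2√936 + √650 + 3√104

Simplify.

2√936 = 12*√26; √650 = 5*√26; 3√104 = 6*√26
Combine: (12 + 5 + 6)·√26 = 23*√26

23*√26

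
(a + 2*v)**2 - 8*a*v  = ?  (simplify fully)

Expanding gives a**2 - 4*a*v + 4*v**2, a perfect square.

(a - 2*v)**2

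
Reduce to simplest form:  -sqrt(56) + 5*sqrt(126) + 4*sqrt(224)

29*sqrt(14)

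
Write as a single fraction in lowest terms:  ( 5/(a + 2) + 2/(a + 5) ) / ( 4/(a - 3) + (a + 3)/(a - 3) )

(7*a^2 + 8*a - 87)/(a^3 + 14*a^2 + 59*a + 70)

Numerator: 5/(a + 2) + 2/(a + 5) = (7*a + 29)/(a^2 + 7*a + 10)
Denominator: 4/(a - 3) + (a + 3)/(a - 3) = (a + 7)/(a - 3)
Divide: ((7*a + 29)/(a^2 + 7*a + 10)) · ((a - 3)/(a + 7)) = (7*a^2 + 8*a - 87)/(a^3 + 14*a^2 + 59*a + 70)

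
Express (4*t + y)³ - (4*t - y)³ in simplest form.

Only the odd-power cross terms survive.

2*y*(48*t² + y²)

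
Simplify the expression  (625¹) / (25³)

5^(-2)

625¹ = 5^4; 25³ = 5^6
Combine exponents: 5^(-2)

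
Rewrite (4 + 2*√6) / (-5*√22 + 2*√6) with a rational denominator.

Multiply numerator and denominator by 2*√6 + 5*√22.
Denominator becomes -526; numerator becomes 8*√6 + 24 + 20*√22 + 20*√33.

(-10*√33 - 10*√22 - 12 - 4*√6)/263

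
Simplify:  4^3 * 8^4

4^3 = 2^6; 8^4 = 2^12
Combine exponents: 2^18

2^18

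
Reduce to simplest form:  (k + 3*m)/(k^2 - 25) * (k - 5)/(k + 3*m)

Factor: k^2 - 25 = (k + 5)*(k - 5)
Cancel the common factors (k - 5), (k + 3*m).

1/(k + 5)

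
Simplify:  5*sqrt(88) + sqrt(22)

5*sqrt(88) = 10*sqrt(22); sqrt(22) = sqrt(22)
Combine: (10 + 1)·sqrt(22) = 11*sqrt(22)

11*sqrt(22)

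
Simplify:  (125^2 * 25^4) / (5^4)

125^2 = 5^6; 25^4 = 5^8; 5^4 = 5^4
Combine exponents: 5^10

5^10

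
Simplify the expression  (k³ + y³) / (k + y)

k² - k*y + y²

Factor as (a+b)(a^2-ab+b^2) with a=y, b=k.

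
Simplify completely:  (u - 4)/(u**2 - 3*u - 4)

Factor: u**2 - 3*u - 4 = (u + 1)*(u - 4)
Cancel the common factor (u - 4).

1/(u + 1)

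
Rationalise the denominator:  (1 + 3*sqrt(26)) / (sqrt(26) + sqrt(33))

(-78 - sqrt(26) + sqrt(33) + 3*sqrt(858))/7

Multiply numerator and denominator by -sqrt(33) + sqrt(26).
Denominator becomes -7; numerator becomes -3*sqrt(858) - sqrt(33) + sqrt(26) + 78.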